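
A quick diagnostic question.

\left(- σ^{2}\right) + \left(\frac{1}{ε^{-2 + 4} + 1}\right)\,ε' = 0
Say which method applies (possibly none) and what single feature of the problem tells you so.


Best approach: separation of variables — solved for the derivative, the right side splits multiplicatively into a function of each variable alone — divide and integrate each side. The cross-partial test also passes here (vacuously, each side single-variable); the potential-function route would work, separation is simply more immediate.


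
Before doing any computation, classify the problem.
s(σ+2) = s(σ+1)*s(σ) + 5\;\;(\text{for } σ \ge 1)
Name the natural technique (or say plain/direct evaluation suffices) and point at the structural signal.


Technique: no special technique — each new value is a nonlinear function of earlier ones — scaling arguments and superposition both fail.


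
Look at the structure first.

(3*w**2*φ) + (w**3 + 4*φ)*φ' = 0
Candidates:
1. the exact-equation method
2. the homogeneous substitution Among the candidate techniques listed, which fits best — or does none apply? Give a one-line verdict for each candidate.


Method: the exact-equation method — this form is already the differential of something: the matching mixed partials of 3*w**2*φ and w**3 + 4*φ prove it.
- the exact-equation method — a fit — the right tool for this form.
- the homogeneous substitution — the ratio substitution does not collapse this equation.


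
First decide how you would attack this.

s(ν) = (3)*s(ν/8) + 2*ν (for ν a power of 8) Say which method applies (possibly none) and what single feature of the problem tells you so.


Best approach: the master substitution — treat m = log base 8 of ν as the new clock: one recursion step advances m by one while ν scales by 8.


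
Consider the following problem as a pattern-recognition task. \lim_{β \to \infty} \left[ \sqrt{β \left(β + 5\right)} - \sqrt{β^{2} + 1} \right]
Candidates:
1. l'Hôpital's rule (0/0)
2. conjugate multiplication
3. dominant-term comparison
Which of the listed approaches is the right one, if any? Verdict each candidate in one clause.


Diagnosis: conjugate multiplication — infinity minus infinity with a radical in play — multiply by the conjugate so the divergences of \sqrt{β \left(β + 5\right)} and \sqrt{β^{2} + 1} annihilate.
- l'Hôpital's rule (0/0): substitution produces ∞ − ∞ rather than a vanishing quotient; the rule needs a 0/0 ratio to act on.
- conjugate multiplication — yes — fits the structure here.
- dominant-term comparison — no dominant power emerges to decide the limit by degree comparison.


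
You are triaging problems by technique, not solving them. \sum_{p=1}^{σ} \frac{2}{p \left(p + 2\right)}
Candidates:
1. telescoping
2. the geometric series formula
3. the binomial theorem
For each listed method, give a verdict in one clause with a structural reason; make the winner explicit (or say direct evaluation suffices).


Method: telescoping — one partial-fraction pass turns \frac{2}{p \left(p + 2\right)} into a shifted difference, and shifted differences telescope.
- telescoping — applies; the problem has the shape this method handles.
- the geometric series formula — there is no constant term-to-term ratio.
- the binomial theorem: the terms do not reassemble into a binomial power.


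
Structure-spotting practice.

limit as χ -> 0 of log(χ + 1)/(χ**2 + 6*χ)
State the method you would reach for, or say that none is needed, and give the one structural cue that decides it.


Verdict: l'Hôpital's rule (0/0) — substituting 0 gives 0 over 0; differentiate top and bottom once and re-evaluate. A local series expansion at the point resolves it as well; the rule is the packaged version of that step.


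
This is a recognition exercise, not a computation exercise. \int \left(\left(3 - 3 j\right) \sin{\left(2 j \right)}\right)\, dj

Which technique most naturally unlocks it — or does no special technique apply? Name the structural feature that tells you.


Diagnosis: integration by parts — differentiate 3 - 3 j, integrate \sin{\left(2 j \right)}: each pass lowers the polynomial degree, so parts terminates.


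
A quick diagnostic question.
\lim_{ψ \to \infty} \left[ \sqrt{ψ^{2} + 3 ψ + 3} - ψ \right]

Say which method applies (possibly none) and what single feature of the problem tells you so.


Method: conjugate multiplication — two divergent pieces with a minus sign between them and a radical in the mix: rationalize \sqrt{ψ^{2} + 3 ψ + 3} - ψ before any limit law applies.


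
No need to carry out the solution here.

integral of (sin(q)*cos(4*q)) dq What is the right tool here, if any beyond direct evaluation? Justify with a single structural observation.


Method: a trigonometric identity — two different frequencies multiply in sin(q)*cos(4*q); the product-to-sum formula separates them.


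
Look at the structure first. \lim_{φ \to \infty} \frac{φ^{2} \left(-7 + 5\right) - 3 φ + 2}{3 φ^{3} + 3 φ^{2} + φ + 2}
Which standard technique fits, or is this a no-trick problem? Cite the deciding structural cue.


Diagnosis: dominant-term comparison — growth-rate triage: the leading powers of φ decide the limit, everything else is noise. Differentiating the expression as a single quotient would eventually settle it as well; matching dominant growth settles it immediately.


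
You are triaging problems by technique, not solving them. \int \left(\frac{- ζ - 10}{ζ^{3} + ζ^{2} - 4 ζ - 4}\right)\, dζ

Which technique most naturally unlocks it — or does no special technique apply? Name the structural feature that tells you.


Diagnosis: partial fractions — the integrand is a proper rational function and its denominator ζ^{3} + ζ^{2} - 4 ζ - 4 factors into distinct pieces, so it splits into simple fractions.


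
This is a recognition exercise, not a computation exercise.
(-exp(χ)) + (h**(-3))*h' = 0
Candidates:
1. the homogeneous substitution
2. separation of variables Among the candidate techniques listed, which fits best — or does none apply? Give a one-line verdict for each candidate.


Diagnosis: separation of variables — separating collects all h-dependence with the derivative and leaves all χ-dependence opposite: variables separate.
- the homogeneous substitution: the slope is not a function of the ratio of the variables alone.
- separation of variables — a fit — the right tool for this form.


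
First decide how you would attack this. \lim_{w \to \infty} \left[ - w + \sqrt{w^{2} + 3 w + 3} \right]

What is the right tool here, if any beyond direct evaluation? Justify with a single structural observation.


Verdict: conjugate multiplication — divergence minus divergence hides a finite answer — expose it by pairing \sqrt{w^{2} + 3 w + 3} - w with its conjugate.


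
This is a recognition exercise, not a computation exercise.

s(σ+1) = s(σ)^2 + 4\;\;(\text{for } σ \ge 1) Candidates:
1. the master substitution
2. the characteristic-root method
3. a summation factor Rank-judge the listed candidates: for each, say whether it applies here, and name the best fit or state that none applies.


Technique: no special technique — once the recursion is nonlinear, characteristic roots, master substitutions, and summation factors are all off the table.
- the master substitution — there is no divide-the-index recursive argument.
- the characteristic-root method — nonlinearity rules out exponential-mode superposition from the start.
- a summation factor — the recursion is nonlinear — outside the first-order linear family a summation factor addresses.


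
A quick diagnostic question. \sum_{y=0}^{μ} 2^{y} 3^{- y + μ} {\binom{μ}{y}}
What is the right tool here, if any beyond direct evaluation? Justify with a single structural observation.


Verdict: the binomial theorem — terms weighting {\binom{μ}{y}} against matched powers of 2 and 3 reassemble into (2 + 3)^μ by the binomial theorem.


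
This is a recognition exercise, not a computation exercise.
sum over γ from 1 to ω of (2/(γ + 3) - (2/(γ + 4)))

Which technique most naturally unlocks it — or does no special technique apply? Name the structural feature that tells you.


Best approach: telescoping — the summand is built as 2/(γ + 3) minus its own successor — adjacent terms annihilate down the line.


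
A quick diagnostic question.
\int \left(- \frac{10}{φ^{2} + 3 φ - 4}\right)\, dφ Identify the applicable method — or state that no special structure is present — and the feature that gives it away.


Verdict: partial fractions — a proper rational integrand whose denominator splits into simpler factors — decompose into partial fractions first.


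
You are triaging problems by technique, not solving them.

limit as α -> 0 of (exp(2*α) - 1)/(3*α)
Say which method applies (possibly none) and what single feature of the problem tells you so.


Diagnosis: l'Hôpital's rule (0/0) — both numerator and denominator vanish at 0: the genuine 0/0 indeterminate that l'Hôpital exists for. Expanding numerator and denominator to first order gives the same value — the rule automates exactly that.


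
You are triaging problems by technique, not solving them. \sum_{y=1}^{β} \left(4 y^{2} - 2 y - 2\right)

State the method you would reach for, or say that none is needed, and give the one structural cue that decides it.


Technique: no special technique — with only polynomial terms in y present, the classical sum-of-powers identities are all you need.


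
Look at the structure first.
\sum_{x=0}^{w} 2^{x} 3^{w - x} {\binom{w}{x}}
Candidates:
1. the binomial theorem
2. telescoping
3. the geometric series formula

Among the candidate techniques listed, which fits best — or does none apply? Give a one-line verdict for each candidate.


Method: the binomial theorem — the binomial coefficients weight matched powers of 2 and 3, which is exactly the expansion of a binomial power.
- the binomial theorem: applies; the problem has the shape this method handles.
- telescoping — as presented, consecutive terms share no shifted copy to cancel against — no rewrite is on display to change that.
- the geometric series formula: no single multiplier carries one term to the next throughout the sum.


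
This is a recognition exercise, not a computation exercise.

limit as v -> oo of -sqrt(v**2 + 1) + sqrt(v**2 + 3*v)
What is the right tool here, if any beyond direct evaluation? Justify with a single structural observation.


Verdict: conjugate multiplication — turning the difference into a conjugate-rationalized ratio makes the limit readable.


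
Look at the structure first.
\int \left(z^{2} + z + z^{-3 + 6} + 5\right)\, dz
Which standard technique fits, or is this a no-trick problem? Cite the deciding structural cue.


Method: no special technique — scan for structure and find none: constant multiples of powers of z, integrate directly.


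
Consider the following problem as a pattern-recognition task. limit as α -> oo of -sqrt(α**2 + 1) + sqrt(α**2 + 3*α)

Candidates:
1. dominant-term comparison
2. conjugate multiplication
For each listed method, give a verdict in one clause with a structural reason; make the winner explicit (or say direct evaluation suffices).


Best approach: conjugate multiplication — this difference gives up after one conjugate multiplication — the radical structure cancels against its conjugate.
- dominant-term comparison — this limit is not decided by comparing polynomial growth at infinity.
- conjugate multiplication: a fit — the right tool for this form.


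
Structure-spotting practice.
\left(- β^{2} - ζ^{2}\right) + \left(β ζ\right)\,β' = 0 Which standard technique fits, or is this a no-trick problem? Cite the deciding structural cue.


Diagnosis: the homogeneous substitution — scaling ζ and β together leaves the slope fixed — it depends only on β/ζ, so substitute the ratio. A Bernoulli rewrite works here as the equation stands — the homogeneous substitution is the more immediate reading.


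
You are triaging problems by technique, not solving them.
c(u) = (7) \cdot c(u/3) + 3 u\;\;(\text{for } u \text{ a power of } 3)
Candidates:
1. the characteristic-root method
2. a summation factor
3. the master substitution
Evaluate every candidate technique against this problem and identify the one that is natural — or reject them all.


Method: the master substitution — treat m = log base 3 of u as the new clock: one recursion step advances m by one while u scales by 3.
- the characteristic-root method — a divided-index call is not the fixed-shift linear shape that characteristic roots solve.
- a summation factor — a divided-index call is outside the fixed-shift first-order family a summation factor normalizes.
- the master substitution: yes, a natural case for it.


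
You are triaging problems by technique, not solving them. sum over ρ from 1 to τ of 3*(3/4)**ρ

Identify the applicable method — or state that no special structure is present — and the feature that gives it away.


Method: the geometric series formula — each term is 3/4 times the previous one, so the geometric-series formula applies directly.


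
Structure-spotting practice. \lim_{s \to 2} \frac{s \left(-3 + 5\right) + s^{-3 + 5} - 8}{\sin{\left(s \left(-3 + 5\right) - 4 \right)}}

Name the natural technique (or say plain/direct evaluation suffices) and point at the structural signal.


Verdict: l'Hôpital's rule (0/0) — both numerator and denominator vanish at 2: the genuine 0/0 indeterminate that l'Hôpital exists for. A local series expansion at the point resolves it as well; the rule is the packaged version of that step.


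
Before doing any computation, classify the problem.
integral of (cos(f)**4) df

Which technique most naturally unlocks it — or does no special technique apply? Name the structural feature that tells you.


Diagnosis: a trigonometric identity — cos(f)**4 carries an even exponent — trade it for double-angle cosines before integrating.


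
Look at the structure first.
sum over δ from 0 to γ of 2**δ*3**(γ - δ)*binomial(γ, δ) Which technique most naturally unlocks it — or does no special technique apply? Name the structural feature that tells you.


Method: the binomial theorem — the summand is term δ of a binomial expansion in 2 and 3; the whole sum is a single power.


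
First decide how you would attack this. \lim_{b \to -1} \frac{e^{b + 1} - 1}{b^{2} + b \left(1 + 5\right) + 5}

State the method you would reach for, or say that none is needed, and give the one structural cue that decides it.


Diagnosis: l'Hôpital's rule (0/0) — numerator and denominator both vanish at -1 — a genuine 0/0 form, which is exactly when l'Hôpital applies. Known elementary limits would finish this too — the rule just bypasses the case analysis.


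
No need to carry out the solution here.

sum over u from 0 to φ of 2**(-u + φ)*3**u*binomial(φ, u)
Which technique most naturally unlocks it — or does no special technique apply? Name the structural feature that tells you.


Technique: the binomial theorem — the summand is term u of a binomial expansion in 3 and 2; the whole sum is a single power.


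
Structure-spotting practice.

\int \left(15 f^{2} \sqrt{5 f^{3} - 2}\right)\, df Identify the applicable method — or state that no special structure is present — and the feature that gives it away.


Diagnosis: u-substitution — gathered as a product, the integrand carries the factor 15 f^{2} — up to a constant, the derivative of the inner expression 5 f^{3} - 2 — so u = 5 f^{3} - 2 collapses the integral.


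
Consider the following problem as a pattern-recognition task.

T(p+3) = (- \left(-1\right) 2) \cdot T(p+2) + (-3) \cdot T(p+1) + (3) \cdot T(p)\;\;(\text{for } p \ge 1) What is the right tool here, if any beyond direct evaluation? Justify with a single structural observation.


Method: the characteristic-root method — the recurrence is linear and homogeneous with constant coefficients, so the ansatz r^p turns it into a polynomial equation for r.


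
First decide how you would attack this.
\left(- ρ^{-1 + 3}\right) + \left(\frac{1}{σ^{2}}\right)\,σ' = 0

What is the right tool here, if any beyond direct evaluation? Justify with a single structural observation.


Verdict: separation of variables — solved for the derivative, the right side splits multiplicatively into a function of each variable alone — divide and integrate each side. The equation is exact as it stands too — a potential function exists — though separation reads the split structure directly.


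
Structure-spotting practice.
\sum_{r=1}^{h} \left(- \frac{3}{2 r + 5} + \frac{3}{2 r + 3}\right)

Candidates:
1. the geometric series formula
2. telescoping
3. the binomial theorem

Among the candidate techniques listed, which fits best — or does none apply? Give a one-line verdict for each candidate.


Diagnosis: telescoping — consecutive terms evaluate one function at adjacent indices (\frac{3}{2 r + 3} is its current value): one term's tail is the next term's head, so the chain collapses.
- the geometric series formula — no single multiplier carries one term to the next throughout the sum.
- telescoping — yes — fits the structure here.
- the binomial theorem: there is no pair of bases whose matched powers would reassemble into a single binomial power.


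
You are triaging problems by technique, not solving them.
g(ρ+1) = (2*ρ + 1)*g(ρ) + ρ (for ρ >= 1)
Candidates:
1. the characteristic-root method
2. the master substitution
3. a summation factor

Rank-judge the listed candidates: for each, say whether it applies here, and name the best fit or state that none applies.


Verdict: a summation factor — an index-dependent multiplier 2*ρ + 1 rules out characteristic roots; a summation factor converts it to a pure difference.
- the characteristic-root method: the coefficients change with the index, which the root method cannot absorb.
- the master substitution: there is no divide-the-index recursive argument.
- a summation factor — yes — fits the structure here.


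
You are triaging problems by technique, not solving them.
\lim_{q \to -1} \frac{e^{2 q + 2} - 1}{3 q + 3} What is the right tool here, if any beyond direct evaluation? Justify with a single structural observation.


Technique: l'Hôpital's rule (0/0) — the 0/0 form at -1 is the signature situation for l'Hôpital's rule. Known elementary limits would finish this too — the rule just bypasses the case analysis.


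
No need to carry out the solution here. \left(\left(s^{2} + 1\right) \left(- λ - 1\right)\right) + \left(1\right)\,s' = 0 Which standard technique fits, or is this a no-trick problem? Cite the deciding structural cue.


Verdict: separation of variables — one side of the product carries the independent variable, the other the unknown — the textbook separation shape.


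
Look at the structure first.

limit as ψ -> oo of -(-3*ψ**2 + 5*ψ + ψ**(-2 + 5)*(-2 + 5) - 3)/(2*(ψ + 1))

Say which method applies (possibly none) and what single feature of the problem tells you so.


Method: dominant-term comparison — growth-rate triage: the leading powers of ψ decide the limit, everything else is noise. Differentiating the expression as a single quotient would eventually settle it as well; matching dominant growth settles it immediately.


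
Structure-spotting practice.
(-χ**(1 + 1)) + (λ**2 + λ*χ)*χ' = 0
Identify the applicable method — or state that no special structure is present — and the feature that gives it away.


Verdict: the homogeneous substitution — solved for the derivative, the right side is unchanged under scaling λ and χ together — it depends only on the ratio χ/λ, so substitute a single ratio variable. With the right rearrangement (exchanging the roles of the variables where needed), this also fits a Bernoulli template; the homogeneous substitution reads the structure directly.


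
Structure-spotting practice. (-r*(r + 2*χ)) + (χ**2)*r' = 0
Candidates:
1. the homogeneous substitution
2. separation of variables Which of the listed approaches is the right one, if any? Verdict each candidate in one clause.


Best approach: the homogeneous substitution — the slope is degree-zero homogeneous: the ratio substitution v = r/χ collapses it. Rearranged, this also fits the Bernoulli template directly; the homogeneous substitution reads the structure without the rearrangement.
- the homogeneous substitution: yes, a natural case for it.
- separation of variables — no division isolates the independent variable from the unknown.


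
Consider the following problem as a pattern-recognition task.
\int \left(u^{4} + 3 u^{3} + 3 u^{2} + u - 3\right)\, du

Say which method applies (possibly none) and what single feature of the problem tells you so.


Verdict: no special technique — a term-by-term power-rule job in u; no substitution or rearrangement earns its keep here.


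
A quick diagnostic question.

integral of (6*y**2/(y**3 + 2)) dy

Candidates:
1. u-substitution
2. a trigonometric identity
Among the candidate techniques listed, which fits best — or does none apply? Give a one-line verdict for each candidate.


Technique: u-substitution — collected, the integrand has one factor that is, up to a constant, the derivative of an inner expression the rest depends on — substitute for that inner expression.
- u-substitution: yes — fits the structure here.
- a trigonometric identity — no sine or cosine appears, so there is nothing for a trigonometric identity to act on.


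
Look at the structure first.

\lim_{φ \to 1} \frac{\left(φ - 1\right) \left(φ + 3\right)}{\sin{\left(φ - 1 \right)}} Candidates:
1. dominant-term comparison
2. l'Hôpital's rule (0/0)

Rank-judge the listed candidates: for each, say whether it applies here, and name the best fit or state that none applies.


Verdict: l'Hôpital's rule (0/0) — plug in 1: top and bottom both hit zero, so differentiate each and retry. Known elementary limits would finish this too — the rule just bypasses the case analysis.
- dominant-term comparison: no dominant-degree comparison decides it.
- l'Hôpital's rule (0/0): yes, a natural case for it.


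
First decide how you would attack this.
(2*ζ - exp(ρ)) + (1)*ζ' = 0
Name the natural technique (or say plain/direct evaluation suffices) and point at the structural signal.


Diagnosis: a linear integrating factor — ζ appears only to the first power with coefficient 2 — the classic integrating-factor setup.


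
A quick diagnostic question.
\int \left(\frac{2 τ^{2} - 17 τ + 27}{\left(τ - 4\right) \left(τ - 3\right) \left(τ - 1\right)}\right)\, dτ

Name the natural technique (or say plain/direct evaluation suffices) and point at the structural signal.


Technique: partial fractions — the bottom factors while the top stays lower-degree — split into simple fractions and integrate piece by piece.


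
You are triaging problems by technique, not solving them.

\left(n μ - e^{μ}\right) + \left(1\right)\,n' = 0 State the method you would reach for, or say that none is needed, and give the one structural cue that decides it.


Best approach: a linear integrating factor — n appears only to the first power with coefficient μ — the classic integrating-factor setup.


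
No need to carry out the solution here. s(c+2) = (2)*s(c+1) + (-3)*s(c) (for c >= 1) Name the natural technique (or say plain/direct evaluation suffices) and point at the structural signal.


Method: the characteristic-root method — constant coefficients and linearity mean the ansatz r^c reduces it to solving the characteristic polynomial.


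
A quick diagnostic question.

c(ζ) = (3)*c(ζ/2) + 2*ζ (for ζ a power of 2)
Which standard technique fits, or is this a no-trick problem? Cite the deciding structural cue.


Diagnosis: the master substitution — the call at ζ/2 makes this multiplicative recursion; the master-style substitution converts it to additive.


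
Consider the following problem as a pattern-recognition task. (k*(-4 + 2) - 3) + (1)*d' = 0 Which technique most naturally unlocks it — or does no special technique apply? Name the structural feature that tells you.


Technique: no special technique — solved for the derivative, d never appears on the right — this is a direct integration in k, not a differential-equations problem at heart.


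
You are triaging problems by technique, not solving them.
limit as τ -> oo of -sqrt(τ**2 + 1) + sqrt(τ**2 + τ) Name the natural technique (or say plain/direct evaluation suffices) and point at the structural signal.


Best approach: conjugate multiplication — neither sqrt(τ**2 + τ) nor sqrt(τ**2 + 1) converges alone, so rewrite their difference as a conjugate-rationalized quotient first.


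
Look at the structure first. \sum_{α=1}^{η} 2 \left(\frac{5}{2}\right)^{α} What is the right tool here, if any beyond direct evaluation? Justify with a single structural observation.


Verdict: the geometric series formula — check a ratio of consecutive terms: it is \frac{5}{2}, independent of the index, so the geometric formula closes the sum.


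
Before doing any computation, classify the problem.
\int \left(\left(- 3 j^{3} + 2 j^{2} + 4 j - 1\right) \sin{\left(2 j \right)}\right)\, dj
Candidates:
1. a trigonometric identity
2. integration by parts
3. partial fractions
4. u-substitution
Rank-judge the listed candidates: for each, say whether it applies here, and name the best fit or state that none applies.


Best approach: integration by parts — differentiate - 3 j^{3} + 2 j^{2} + 4 j - 1, integrate \sin{\left(2 j \right)}: each pass lowers the polynomial degree, so parts terminates.
- a trigonometric identity — there is no trigonometric structure whose rewriting would simplify the integrand.
- integration by parts: yes, a natural case for it.
- partial fractions — there is no rational-function structure to decompose.
- u-substitution — no subexpression of the integrand pairs with its own derivative as a factor — individual terms may offer their own substitutions, but any change of variable covering the whole integral would have to be constructed from outside the expression.


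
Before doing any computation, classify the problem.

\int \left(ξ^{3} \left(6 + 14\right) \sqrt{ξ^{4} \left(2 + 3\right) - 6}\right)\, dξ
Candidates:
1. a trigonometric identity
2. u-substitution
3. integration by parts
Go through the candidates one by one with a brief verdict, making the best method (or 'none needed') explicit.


Diagnosis: u-substitution — collected, the integrand has one factor that is, up to a constant, the derivative of an inner expression the rest depends on — substitute for that inner expression.
- a trigonometric identity: there is no trigonometric structure at all — the integrand carries no sine or cosine to rewrite.
- u-substitution: yes, a natural case for it.
- integration by parts: the non-polynomial partner is not one of the parts kernels — exp, sine, or cosine with a degree-1 argument, or a logarithm.


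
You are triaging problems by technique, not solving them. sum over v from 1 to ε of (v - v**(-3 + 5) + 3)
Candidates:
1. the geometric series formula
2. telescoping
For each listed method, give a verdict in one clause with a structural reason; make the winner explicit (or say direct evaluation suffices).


Best approach: no special technique — no ratio, no shift structure, no binomial pattern: sum the constant-multiple powers of v with known formulas.
- the geometric series formula — consecutive terms are not related by a fixed multiplier.
- telescoping: the terms as presented offer no neighboring cancellation — a telescoping rewrite may exist, but the displayed structure does not hand one over.


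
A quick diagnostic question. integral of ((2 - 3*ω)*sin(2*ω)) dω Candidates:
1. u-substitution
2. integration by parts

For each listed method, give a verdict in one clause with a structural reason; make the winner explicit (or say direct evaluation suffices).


Diagnosis: integration by parts — a polynomial 2 - 3*ω against the kernel sin(2*ω) is the signature bounded-ladder case for integration by parts.
- u-substitution — no subexpression of the integrand serves as a whole-integral substitution inner — individual terms may offer their own, but none carries its derivative as a factor of the full integrand; a working change of variable would have to be constructed from outside the expression.
- integration by parts: yes — fits the structure here.


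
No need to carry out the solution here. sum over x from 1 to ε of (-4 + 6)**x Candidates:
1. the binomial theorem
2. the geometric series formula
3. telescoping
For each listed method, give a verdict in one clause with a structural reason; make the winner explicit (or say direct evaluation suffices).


Best approach: the geometric series formula — consecutive terms stand in a fixed index-free ratio — the geometric sum formula closes it.
- the binomial theorem — the terms lack the binomial-coefficient-weighted complementary-power pattern of an expansion.
- the geometric series formula: yes, a natural case for it.
- telescoping — in the displayed form, no term reappears at a neighboring index to cancel against.


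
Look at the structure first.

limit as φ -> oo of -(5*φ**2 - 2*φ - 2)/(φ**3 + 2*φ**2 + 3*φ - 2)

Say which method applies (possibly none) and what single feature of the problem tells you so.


Technique: dominant-term comparison — as φ grows, only the highest-degree terms matter — compare leading terms and read the limit off. l'Hôpital's at-infinity variant applies to the expression viewed as a single quotient; the leading-term comparison is the direct route.


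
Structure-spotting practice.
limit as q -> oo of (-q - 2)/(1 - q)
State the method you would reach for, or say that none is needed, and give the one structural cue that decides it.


Verdict: dominant-term comparison — divide by the highest power of q present: lower-order terms vanish and the dominant ratio remains. As a single quotient, the ∞/∞ shape would yield to repeated differentiation as well — the growth comparison gets there in one look.


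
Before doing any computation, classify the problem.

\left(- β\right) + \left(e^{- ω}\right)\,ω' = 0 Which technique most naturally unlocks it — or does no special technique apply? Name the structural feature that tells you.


Verdict: separation of variables — separating collects all ω-dependence with the derivative and leaves all β-dependence opposite: variables separate. One could also solve this as an exact equation; with each coefficient in its own variable, separating is the same work with fewer steps.


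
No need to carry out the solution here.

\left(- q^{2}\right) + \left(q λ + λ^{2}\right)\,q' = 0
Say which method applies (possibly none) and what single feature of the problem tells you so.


Best approach: the homogeneous substitution — the slope is degree-zero homogeneous: the ratio substitution v = q/λ collapses it. A Bernoulli-style rewrite — possibly after exchanging which variable is treated as dependent — would work as well; the homogeneous substitution is the more immediate reading here.


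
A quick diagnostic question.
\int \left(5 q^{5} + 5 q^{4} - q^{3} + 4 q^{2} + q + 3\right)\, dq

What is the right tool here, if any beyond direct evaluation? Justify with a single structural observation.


Verdict: no special technique — scan for structure and find none: constant multiples of powers of q, integrate directly.


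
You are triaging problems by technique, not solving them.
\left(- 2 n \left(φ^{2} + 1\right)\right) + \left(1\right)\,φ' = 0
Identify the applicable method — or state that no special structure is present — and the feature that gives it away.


Method: separation of variables — solved for the derivative, the right side splits multiplicatively into a function of each variable alone — divide and integrate each side.


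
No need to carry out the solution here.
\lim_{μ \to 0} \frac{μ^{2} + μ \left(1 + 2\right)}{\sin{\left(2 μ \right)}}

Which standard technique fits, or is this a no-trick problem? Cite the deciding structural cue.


Technique: l'Hôpital's rule (0/0) — substituting 0 gives 0 over 0; differentiate top and bottom once and re-evaluate. One could equally expand both pieces locally and compare leading terms; the rule does that in one stroke.


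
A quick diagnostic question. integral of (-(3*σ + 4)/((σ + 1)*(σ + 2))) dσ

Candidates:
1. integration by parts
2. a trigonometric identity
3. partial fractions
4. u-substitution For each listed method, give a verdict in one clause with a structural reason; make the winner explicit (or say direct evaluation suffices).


Technique: partial fractions — a proper rational integrand whose denominator splits into simpler factors — decompose into partial fractions first.
- integration by parts — no split into a nonconstant polynomial times one of the standard kernels — exp, sine, or cosine of a linear argument, or a logarithm — applies here.
- a trigonometric identity: with no trigonometric functions present, identity rewriting has no target.
- partial fractions: yes — fits the structure here.
- u-substitution — no subexpression of the integrand serves as a whole-integral substitution inner — individual terms may offer their own, but none carries its derivative as a factor of the full integrand; a working change of variable would have to be constructed from outside the expression.


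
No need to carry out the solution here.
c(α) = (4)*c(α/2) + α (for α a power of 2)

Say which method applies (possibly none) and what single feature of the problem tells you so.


Diagnosis: the master substitution — recursion at α/2 is multiplicative in the index; logarithmic reindexing via α = 2^m linearizes it.


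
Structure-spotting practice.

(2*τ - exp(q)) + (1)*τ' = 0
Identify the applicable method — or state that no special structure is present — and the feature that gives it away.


Verdict: a linear integrating factor — first power of τ, nonzero forcing: the integrating-factor recipe applies verbatim with p = 2.


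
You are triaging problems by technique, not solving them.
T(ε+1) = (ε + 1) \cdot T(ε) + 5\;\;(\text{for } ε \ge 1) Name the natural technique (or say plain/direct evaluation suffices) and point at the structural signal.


Best approach: a summation factor — first-order, linear, moving coefficient ε + 1: the discrete analogue of an integrating factor handles it.


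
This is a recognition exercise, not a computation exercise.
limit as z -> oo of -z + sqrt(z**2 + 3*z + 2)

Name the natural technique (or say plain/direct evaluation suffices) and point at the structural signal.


Diagnosis: conjugate multiplication — this difference gives up after one conjugate multiplication — the radical structure cancels against its conjugate.


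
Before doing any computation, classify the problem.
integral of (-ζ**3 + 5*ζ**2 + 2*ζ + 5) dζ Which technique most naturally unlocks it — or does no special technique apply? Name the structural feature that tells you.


Method: no special technique — a term-by-term power-rule job in ζ; no substitution or rearrangement earns its keep here.


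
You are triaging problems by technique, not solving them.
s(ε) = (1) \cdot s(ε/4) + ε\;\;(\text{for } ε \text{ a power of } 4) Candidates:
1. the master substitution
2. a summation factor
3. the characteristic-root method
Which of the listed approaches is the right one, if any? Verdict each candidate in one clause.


Verdict: the master substitution — the argument contracts 4-fold per step: reindex ε exponentially and solve the linear recurrence in the new index.
- the master substitution: applies; the problem has the shape this method handles.
- a summation factor — the recursion divides its index rather than shifting it — there is no previous-term chain for a summation factor to telescope.
- the characteristic-root method — the recursion divides its index rather than shifting it — outside the constant-shift family the root method covers.


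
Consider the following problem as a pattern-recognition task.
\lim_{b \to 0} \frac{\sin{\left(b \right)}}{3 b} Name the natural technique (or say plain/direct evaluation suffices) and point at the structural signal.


Verdict: l'Hôpital's rule (0/0) — substituting 0 gives 0 over 0; differentiate top and bottom once and re-evaluate. A first-order expansion at the point is an equally standard path; the rule packages it.


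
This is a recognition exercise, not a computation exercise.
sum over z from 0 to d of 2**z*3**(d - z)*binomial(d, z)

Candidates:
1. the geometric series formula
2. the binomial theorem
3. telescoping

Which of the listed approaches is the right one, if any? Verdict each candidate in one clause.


Method: the binomial theorem — the binomial coefficients weight matched powers of 2 and 3, which is exactly the expansion of a binomial power.
- the geometric series formula: dividing successive terms gives an index-dependent quantity, not a constant.
- the binomial theorem — applicable, and directly so.
- telescoping: as presented, consecutive terms share no shifted copy to cancel against — no rewrite is on display to change that.


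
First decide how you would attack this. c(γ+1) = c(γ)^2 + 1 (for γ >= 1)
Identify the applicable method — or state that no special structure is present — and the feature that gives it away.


Technique: no special technique — this one you iterate or analyze qualitatively: the nonlinearity defeats linear solution methods.


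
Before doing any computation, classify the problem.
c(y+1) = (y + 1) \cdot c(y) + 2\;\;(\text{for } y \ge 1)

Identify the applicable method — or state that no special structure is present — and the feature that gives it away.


Technique: a summation factor — it is first-order linear but the coefficient y + 1 depends on the index, so multiply through by a summation factor to telescope it.


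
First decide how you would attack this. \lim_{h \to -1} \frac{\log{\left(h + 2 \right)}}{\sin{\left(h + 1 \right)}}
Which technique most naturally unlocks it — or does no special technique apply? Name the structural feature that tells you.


Verdict: l'Hôpital's rule (0/0) — substituting -1 gives 0 over 0; differentiate top and bottom once and re-evaluate. Known elementary limits would finish this too — the rule just bypasses the case analysis.


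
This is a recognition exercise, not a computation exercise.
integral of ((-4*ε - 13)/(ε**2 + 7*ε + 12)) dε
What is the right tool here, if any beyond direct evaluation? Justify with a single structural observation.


Method: partial fractions — a proper rational integrand over the factorable ε**2 + 7*ε + 12: partial fractions reduce it to elementary pieces.


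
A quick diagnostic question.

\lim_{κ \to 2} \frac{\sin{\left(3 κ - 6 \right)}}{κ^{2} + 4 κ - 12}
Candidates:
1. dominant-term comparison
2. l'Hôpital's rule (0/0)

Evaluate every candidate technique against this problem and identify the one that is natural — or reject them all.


Verdict: l'Hôpital's rule (0/0) — both numerator and denominator vanish at 2: the genuine 0/0 indeterminate that l'Hôpital exists for. Known elementary limits would finish this too — the rule just bypasses the case analysis.
- dominant-term comparison: no dominant-degree comparison decides it.
- l'Hôpital's rule (0/0) — applies; the problem has the shape this method handles.


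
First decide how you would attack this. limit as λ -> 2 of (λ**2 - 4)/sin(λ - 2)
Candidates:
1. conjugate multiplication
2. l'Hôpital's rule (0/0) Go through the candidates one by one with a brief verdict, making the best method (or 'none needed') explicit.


Diagnosis: l'Hôpital's rule (0/0) — both numerator and denominator vanish at 2: the genuine 0/0 indeterminate that l'Hôpital exists for. Known elementary limits would finish this too — the rule just bypasses the case analysis.
- conjugate multiplication: there are no radicals in tension whose conjugate would simplify matters.
- l'Hôpital's rule (0/0): a fit — the right tool for this form.
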